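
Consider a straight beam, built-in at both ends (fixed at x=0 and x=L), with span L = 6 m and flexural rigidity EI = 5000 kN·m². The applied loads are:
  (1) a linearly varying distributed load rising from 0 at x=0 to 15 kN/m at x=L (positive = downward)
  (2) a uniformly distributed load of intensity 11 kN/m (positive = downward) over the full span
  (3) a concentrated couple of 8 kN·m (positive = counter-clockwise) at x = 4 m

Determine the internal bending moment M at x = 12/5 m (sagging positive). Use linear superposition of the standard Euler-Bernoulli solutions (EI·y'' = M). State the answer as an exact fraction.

Load 1 — triangular load w₀=15 kN/m (0→w₀ over full span):
  M_1 = 3w₀Lx/20 - w₀L²/30 - w₀x³/(6L) = 3·15·6·(12/5)/20 - 15·6²/30 - 15·(12/5)³/(6·6) = 216/25 kN·m
Load 2 — uniform load w=11 kN/m over full span:
  M_2 = wLx/2 - wL²/12 - wx²/2 = 11·6·(12/5)/2 - 11·6²/12 - 11·(12/5)²/2 = 363/25 kN·m
Load 3 — applied couple M₀=8 kN·m at a=4 m (b=L-a=2):
  M_3 = R_Ax - M_A  [x≤a] with R_A=16/9, M_A=8/3 = (16/9)·(12/5) - (8/3) = 8/5 kN·m
Superposition: M = Σ M_i = 619/25 kN·m ≈ 24.760000 kN·m

M(12/5) = 619/25 kN·m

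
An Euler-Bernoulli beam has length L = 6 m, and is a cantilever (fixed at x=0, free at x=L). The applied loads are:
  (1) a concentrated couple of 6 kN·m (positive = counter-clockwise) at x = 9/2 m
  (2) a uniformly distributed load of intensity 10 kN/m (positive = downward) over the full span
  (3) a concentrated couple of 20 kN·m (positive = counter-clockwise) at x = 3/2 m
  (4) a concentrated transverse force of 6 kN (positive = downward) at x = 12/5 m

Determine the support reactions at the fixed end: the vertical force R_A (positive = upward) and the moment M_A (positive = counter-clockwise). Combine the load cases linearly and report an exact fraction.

R_A = 66 kN, M_A = 842/5 kN·m

Load 1 — applied couple M₀=6 kN·m at a=9/2 m (b=L-a=3/2):
  R_A = 0 kN
  M_A = -M₀ = -6 kN·m
Load 2 — uniform load w=10 kN/m over full span:
  R_A = wL = 10·6 = 60 kN
  M_A = wL²/2 = 10·6²/2 = 180 kN·m
Load 3 — applied couple M₀=20 kN·m at a=3/2 m (b=L-a=9/2):
  R_A = 0 kN
  M_A = -M₀ = -20 kN·m
Load 4 — point force P=6 kN at a=12/5 m (b=L-a=18/5):
  R_A = P = 6 kN
  M_A = Pa = 6·(12/5) = 72/5 kN·m
Superposition: R_A = 66 kN, M_A = 842/5 kN·m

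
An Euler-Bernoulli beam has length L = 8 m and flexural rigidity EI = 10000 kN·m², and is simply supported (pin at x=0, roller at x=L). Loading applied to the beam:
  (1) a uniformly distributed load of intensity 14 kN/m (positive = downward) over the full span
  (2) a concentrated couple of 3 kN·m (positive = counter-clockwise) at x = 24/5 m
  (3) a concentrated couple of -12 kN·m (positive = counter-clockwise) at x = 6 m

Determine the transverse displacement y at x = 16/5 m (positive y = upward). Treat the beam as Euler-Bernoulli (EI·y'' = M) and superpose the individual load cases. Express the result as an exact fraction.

Load 1 — uniform load w=14 kN/m over full span:
  y_1 = -wx(L³-2Lx²+x³)/(24EI) = -14·(16/5)·(8³-2·8·(16/5)²+(16/5)³)/(24·10000) = -27776/390625 m
Load 2 — applied couple M₀=3 kN·m at a=24/5 m (b=L-a=16/5):
  y_2 = (M₀x³/(6L)+C₁x)/EI  [x≤a] with C₁=M₀(3b²-L²)/(6L)=-52/25 = (3·(16/5)³/(6·8)+(-52/25)·(16/5))/10000 = -36/78125 m
Load 3 — applied couple M₀=-12 kN·m at a=6 m (b=L-a=2):
  y_3 = (M₀x³/(6L)+C₁x)/EI  [x≤a] with C₁=M₀(3b²-L²)/(6L)=13 = ((-12)·(16/5)³/(6·8)+13·(16/5))/10000 = 261/78125 m
Superposition: y = Σ y_i = -26651/390625 m ≈ -0.068227 m

y(16/5) = -26651/390625 m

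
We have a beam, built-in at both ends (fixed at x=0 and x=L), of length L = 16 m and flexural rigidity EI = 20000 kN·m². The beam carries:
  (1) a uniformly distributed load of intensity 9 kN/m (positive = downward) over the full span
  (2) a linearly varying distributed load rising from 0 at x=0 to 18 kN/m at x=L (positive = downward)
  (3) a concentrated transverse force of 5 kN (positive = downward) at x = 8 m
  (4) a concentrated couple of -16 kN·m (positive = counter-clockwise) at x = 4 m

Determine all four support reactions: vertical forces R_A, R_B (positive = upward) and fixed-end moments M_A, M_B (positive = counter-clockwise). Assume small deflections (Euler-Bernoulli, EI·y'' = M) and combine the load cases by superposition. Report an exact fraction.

Load 1 — uniform load w=9 kN/m over full span:
  R_A = wL/2 = 9·16/2 = 72 kN
  M_A = wL²/12 = 9·16²/12 = 192 kN·m
  R_B = wL/2 = 9·16/2 = 72 kN
  M_B = -wL²/12 = -9·16²/12 = -192 kN·m
Load 2 — triangular load w₀=18 kN/m (0→w₀ over full span):
  R_A = 3w₀L/20 = 3·18·16/20 = 216/5 kN
  M_A = w₀L²/30 = 18·16²/30 = 768/5 kN·m
  R_B = 7w₀L/20 = 7·18·16/20 = 504/5 kN
  M_B = -w₀L²/20 = -18·16²/20 = -1152/5 kN·m
Load 3 — point force P=5 kN at a=8 m (b=L-a=8):
  R_A = Pb²(3a+b)/L³ = 5·8²·(3·8+8)/16³ = 5/2 kN
  M_A = Pab²/L² = 5·8·8²/16² = 10 kN·m
  R_B = Pa²(a+3b)/L³ = 5·8²·(8+3·8)/16³ = 5/2 kN
  M_B = -Pa²b/L² = -5·8²·8/16² = -10 kN·m
Load 4 — applied couple M₀=-16 kN·m at a=4 m (b=L-a=12):
  R_A = 6M₀ab/L³ = 6·(-16)·4·12/16³ = -9/8 kN
  M_A = M₀b(2a-b)/L² = (-16)·12·(2·4-12)/16² = 3 kN·m
  R_B = -6M₀ab/L³ = -6·(-16)·4·12/16³ = 9/8 kN
  M_B = M₀a(2b-a)/L² = (-16)·4·(2·12-4)/16² = -5 kN·m
Superposition: R_A = 4663/40 kN, M_A = 1793/5 kN·m, R_B = 7057/40 kN, M_B = -2187/5 kN·m

R_A = 4663/40 kN, M_A = 1793/5 kN·m, R_B = 7057/40 kN, M_B = -2187/5 kN·m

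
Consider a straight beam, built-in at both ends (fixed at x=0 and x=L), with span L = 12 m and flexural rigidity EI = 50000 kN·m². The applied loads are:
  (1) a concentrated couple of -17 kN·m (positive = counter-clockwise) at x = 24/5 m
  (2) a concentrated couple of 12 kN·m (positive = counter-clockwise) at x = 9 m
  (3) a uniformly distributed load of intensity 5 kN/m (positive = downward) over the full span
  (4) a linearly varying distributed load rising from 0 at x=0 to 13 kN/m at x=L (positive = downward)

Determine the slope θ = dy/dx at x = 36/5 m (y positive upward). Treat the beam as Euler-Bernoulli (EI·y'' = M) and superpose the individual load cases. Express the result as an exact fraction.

Load 1 — applied couple M₀=-17 kN·m at a=24/5 m (b=L-a=36/5):
  θ_1 = (R_Ax²/2 - M_Ax - M₀(x-a))/EI  [x>a] with R_A=-51/25, M_A=-51/25 = ((-51/25)·(36/5)²/2 - (-51/25)·(36/5) - (-17)·((36/5)-(24/5)))/50000 = 102/1953125 rad
Load 2 — applied couple M₀=12 kN·m at a=9 m (b=L-a=3):
  θ_2 = (R_Ax²/2 - M_Ax)/EI  [x≤a] with R_A=9/8, M_A=15/4 = ((9/8)·(36/5)²/2 - (15/4)·(36/5))/50000 = 27/625000 rad
Load 3 — uniform load w=5 kN/m over full span:
  θ_3 = -wx(L-x)(L-2x)/(12EI) = -5·(36/5)·(12-(36/5))·(12-2·(36/5))/(12·50000) = 54/78125 rad
Load 4 — triangular load w₀=13 kN/m (0→w₀ over full span):
  θ_4 = -w₀(2x(L-x)(L-2x)(x+2L)+x²(L-x)²)/(120LEI) = -13·(2·(36/5)·(12-(36/5))·(12-2·(36/5))·((36/5)+2·12)+(36/5)²·(12-(36/5))²)/(120·12·50000) = 1404/1953125 rad
Superposition: θ = Σ θ_i = 23523/15625000 rad ≈ 0.001505 rad

θ(36/5) = 23523/15625000 rad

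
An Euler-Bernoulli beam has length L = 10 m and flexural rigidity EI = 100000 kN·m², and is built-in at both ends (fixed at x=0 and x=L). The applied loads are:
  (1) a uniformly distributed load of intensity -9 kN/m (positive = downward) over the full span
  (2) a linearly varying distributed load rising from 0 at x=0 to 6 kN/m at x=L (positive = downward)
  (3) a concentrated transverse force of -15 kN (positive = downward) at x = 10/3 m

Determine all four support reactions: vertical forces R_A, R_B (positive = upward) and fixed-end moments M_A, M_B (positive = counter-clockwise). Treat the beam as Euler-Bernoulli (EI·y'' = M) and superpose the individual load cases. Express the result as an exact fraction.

R_A = -424/9 kN, M_A = -695/9 kN·m, R_B = -251/9 kN, M_B = 505/9 kN·m

Load 1 — uniform load w=-9 kN/m over full span:
  R_A = wL/2 = (-9)·10/2 = -45 kN
  M_A = wL²/12 = (-9)·10²/12 = -75 kN·m
  R_B = wL/2 = (-9)·10/2 = -45 kN
  M_B = -wL²/12 = -(-9)·10²/12 = 75 kN·m
Load 2 — triangular load w₀=6 kN/m (0→w₀ over full span):
  R_A = 3w₀L/20 = 3·6·10/20 = 9 kN
  M_A = w₀L²/30 = 6·10²/30 = 20 kN·m
  R_B = 7w₀L/20 = 7·6·10/20 = 21 kN
  M_B = -w₀L²/20 = -6·10²/20 = -30 kN·m
Load 3 — point force P=-15 kN at a=10/3 m (b=L-a=20/3):
  R_A = Pb²(3a+b)/L³ = (-15)·(20/3)²·(3·(10/3)+(20/3))/10³ = -100/9 kN
  M_A = Pab²/L² = (-15)·(10/3)·(20/3)²/10² = -200/9 kN·m
  R_B = Pa²(a+3b)/L³ = (-15)·(10/3)²·((10/3)+3·(20/3))/10³ = -35/9 kN
  M_B = -Pa²b/L² = -(-15)·(10/3)²·(20/3)/10² = 100/9 kN·m
Superposition: R_A = -424/9 kN, M_A = -695/9 kN·m, R_B = -251/9 kN, M_B = 505/9 kN·m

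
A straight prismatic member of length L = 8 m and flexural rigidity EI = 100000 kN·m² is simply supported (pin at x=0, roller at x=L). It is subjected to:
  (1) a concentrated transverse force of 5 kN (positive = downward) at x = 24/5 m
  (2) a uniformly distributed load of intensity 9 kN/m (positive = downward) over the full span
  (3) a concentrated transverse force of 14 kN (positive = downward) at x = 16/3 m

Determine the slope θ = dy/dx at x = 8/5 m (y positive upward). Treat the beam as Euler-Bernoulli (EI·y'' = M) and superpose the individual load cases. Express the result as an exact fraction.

Load 1 — point force P=5 kN at a=24/5 m (b=L-a=16/5):
  θ_1 = -Pb(L²-b²-3x²)/(6LEI)  [x≤a] = -5·(16/5)·(8²-(16/5)²-3·(8/5)²)/(6·8·100000) = -12/78125 rad
Load 2 — uniform load w=9 kN/m over full span:
  θ_2 = -w(L³-6Lx²+4x³)/(24EI) = -9·(8³-6·8·(8/5)²+4·(8/5)³)/(24·100000) = -594/390625 rad
Load 3 — point force P=14 kN at a=16/3 m (b=L-a=8/3):
  θ_3 = -Pb(L²-b²-3x²)/(6LEI)  [x≤a] = -14·(8/3)·(8²-(8/3)²-3·(8/5)²)/(6·8·100000) = -2422/6328125 rad
Superposition: θ = Σ θ_i = -65084/31640625 rad ≈ -0.002057 rad

θ(8/5) = -65084/31640625 rad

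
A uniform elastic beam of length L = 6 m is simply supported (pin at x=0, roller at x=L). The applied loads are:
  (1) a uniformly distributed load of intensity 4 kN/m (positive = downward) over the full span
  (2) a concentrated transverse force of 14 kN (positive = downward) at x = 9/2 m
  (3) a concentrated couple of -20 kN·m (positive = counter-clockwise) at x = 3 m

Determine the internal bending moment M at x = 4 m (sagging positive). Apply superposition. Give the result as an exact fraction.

Load 1 — uniform load w=4 kN/m over full span:
  M_1 = wx(L-x)/2 = 4·4·(6-4)/2 = 16 kN·m
Load 2 — point force P=14 kN at a=9/2 m (b=L-a=3/2):
  M_2 = Pbx/L  [x≤a] = 14·(3/2)·4/6 = 14 kN·m
Load 3 — applied couple M₀=-20 kN·m at a=3 m (b=L-a=3):
  M_3 = M₀x/L - M₀  [x>a] = (-20)·4/6 - (-20) = 20/3 kN·m
Superposition: M = Σ M_i = 110/3 kN·m ≈ 36.666667 kN·m

M(4) = 110/3 kN·m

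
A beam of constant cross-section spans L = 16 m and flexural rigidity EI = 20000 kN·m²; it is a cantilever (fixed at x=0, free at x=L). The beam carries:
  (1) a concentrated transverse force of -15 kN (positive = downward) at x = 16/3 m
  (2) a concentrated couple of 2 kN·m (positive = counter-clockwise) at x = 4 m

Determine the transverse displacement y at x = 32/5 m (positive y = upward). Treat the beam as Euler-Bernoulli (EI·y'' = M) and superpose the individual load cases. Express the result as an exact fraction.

Load 1 — point force P=-15 kN at a=16/3 m (b=L-a=32/3):
  y_1 = -Pa²(3x-a)/(6EI)  [x>a] = -(-15)·(16/3)²·(3·(32/5)-(16/3))/(6·20000) = 832/16875 m
Load 2 — applied couple M₀=2 kN·m at a=4 m (b=L-a=12):
  y_2 = M₀a(2x-a)/(2EI)  [x>a] = 2·4·(2·(32/5)-4)/(2·20000) = 11/6250 m
Superposition: y = Σ y_i = 8617/168750 m ≈ 0.051064 m

y(32/5) = 8617/168750 m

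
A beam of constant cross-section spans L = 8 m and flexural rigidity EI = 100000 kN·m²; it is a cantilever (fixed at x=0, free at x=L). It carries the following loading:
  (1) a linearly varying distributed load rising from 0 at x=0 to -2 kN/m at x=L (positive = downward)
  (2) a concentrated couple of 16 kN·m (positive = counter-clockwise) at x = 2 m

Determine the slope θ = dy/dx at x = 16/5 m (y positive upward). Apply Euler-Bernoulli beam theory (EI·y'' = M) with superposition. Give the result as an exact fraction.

θ(16/5) = 2513/1953125 rad

Load 1 — triangular load w₀=-2 kN/m (0→w₀ over full span):
  θ_1 = (w₀Lx²/4-w₀L²x/3-w₀x⁴/(24L))/EI = ((-2)·8·(16/5)²/4-(-2)·8²·(16/5)/3-(-2)·(16/5)⁴/(24·8))/100000 = 1888/1953125 rad
Load 2 — applied couple M₀=16 kN·m at a=2 m (b=L-a=6):
  θ_2 = M₀a/EI  [x>a] = 16·2/100000 = 1/3125 rad
Superposition: θ = Σ θ_i = 2513/1953125 rad ≈ 0.001287 rad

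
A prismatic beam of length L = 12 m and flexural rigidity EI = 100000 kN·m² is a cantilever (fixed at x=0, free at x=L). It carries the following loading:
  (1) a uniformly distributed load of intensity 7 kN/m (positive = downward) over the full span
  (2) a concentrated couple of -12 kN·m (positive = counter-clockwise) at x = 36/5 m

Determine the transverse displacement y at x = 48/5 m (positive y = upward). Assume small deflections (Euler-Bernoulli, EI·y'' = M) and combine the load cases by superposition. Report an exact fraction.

y(48/5) = -270189/1953125 m

Load 1 — uniform load w=7 kN/m over full span:
  y_1 = -wx²(x²-4Lx+6L²)/(24EI) = -7·(48/5)²·((48/5)²-4·12·(48/5)+6·12²)/(24·100000) = -260064/1953125 m
Load 2 — applied couple M₀=-12 kN·m at a=36/5 m (b=L-a=24/5):
  y_2 = M₀a(2x-a)/(2EI)  [x>a] = (-12)·(36/5)·(2·(48/5)-(36/5))/(2·100000) = -81/15625 m
Superposition: y = Σ y_i = -270189/1953125 m ≈ -0.138337 m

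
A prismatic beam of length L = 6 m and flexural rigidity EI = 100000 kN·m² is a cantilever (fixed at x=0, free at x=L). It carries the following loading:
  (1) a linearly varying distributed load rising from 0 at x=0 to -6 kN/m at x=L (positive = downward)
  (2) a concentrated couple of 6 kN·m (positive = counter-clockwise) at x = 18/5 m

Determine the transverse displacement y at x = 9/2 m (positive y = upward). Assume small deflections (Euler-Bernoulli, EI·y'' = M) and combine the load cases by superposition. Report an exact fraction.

Load 1 — triangular load w₀=-6 kN/m (0→w₀ over full span):
  y_1 = (w₀Lx³/12-w₀L²x²/6-w₀x⁵/(120L))/EI = ((-6)·6·(9/2)³/12-(-6)·6²·(9/2)²/6-(-6)·(9/2)⁵/(120·6))/100000 = 602883/128000000 m
Load 2 — applied couple M₀=6 kN·m at a=18/5 m (b=L-a=12/5):
  y_2 = M₀a(2x-a)/(2EI)  [x>a] = 6·(18/5)·(2·(9/2)-(18/5))/(2·100000) = 729/1250000 m
Superposition: y = Σ y_i = 3387663/640000000 m ≈ 0.005293 m

y(9/2) = 3387663/640000000 m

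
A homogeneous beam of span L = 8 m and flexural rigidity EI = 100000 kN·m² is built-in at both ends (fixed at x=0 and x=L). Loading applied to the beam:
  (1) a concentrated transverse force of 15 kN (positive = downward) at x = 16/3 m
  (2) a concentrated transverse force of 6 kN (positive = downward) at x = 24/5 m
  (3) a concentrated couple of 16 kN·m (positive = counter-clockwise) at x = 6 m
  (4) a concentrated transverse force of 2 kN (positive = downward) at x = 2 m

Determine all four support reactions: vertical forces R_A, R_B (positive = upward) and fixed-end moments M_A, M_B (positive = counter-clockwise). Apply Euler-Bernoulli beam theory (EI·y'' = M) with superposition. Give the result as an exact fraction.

R_A = 178891/18000 kN, M_A = 93361/4500 kN·m, R_B = 235109/18000 kN, M_B = -127979/4500 kN·m

Load 1 — point force P=15 kN at a=16/3 m (b=L-a=8/3):
  R_A = Pb²(3a+b)/L³ = 15·(8/3)²·(3·(16/3)+(8/3))/8³ = 35/9 kN
  M_A = Pab²/L² = 15·(16/3)·(8/3)²/8² = 80/9 kN·m
  R_B = Pa²(a+3b)/L³ = 15·(16/3)²·((16/3)+3·(8/3))/8³ = 100/9 kN
  M_B = -Pa²b/L² = -15·(16/3)²·(8/3)/8² = -160/9 kN·m
Load 2 — point force P=6 kN at a=24/5 m (b=L-a=16/5):
  R_A = Pb²(3a+b)/L³ = 6·(16/5)²·(3·(24/5)+(16/5))/8³ = 264/125 kN
  M_A = Pab²/L² = 6·(24/5)·(16/5)²/8² = 576/125 kN·m
  R_B = Pa²(a+3b)/L³ = 6·(24/5)²·((24/5)+3·(16/5))/8³ = 486/125 kN
  M_B = -Pa²b/L² = -6·(24/5)²·(16/5)/8² = -864/125 kN·m
Load 3 — applied couple M₀=16 kN·m at a=6 m (b=L-a=2):
  R_A = 6M₀ab/L³ = 6·16·6·2/8³ = 9/4 kN
  M_A = M₀b(2a-b)/L² = 16·2·(2·6-2)/8² = 5 kN·m
  R_B = -6M₀ab/L³ = -6·16·6·2/8³ = -9/4 kN
  M_B = M₀a(2b-a)/L² = 16·6·(2·2-6)/8² = -3 kN·m
Load 4 — point force P=2 kN at a=2 m (b=L-a=6):
  R_A = Pb²(3a+b)/L³ = 2·6²·(3·2+6)/8³ = 27/16 kN
  M_A = Pab²/L² = 2·2·6²/8² = 9/4 kN·m
  R_B = Pa²(a+3b)/L³ = 2·2²·(2+3·6)/8³ = 5/16 kN
  M_B = -Pa²b/L² = -2·2²·6/8² = -3/4 kN·m
Superposition: R_A = 178891/18000 kN, M_A = 93361/4500 kN·m, R_B = 235109/18000 kN, M_B = -127979/4500 kN·m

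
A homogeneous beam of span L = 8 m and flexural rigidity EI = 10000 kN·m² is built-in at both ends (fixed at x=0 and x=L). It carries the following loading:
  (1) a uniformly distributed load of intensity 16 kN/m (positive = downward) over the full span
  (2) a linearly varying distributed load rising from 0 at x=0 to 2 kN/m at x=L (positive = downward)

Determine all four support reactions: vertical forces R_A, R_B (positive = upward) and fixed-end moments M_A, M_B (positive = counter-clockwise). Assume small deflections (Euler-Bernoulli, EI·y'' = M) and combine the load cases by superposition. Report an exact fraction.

R_A = 332/5 kN, M_A = 448/5 kN·m, R_B = 348/5 kN, M_B = -1376/15 kN·m

Load 1 — uniform load w=16 kN/m over full span:
  R_A = wL/2 = 16·8/2 = 64 kN
  M_A = wL²/12 = 16·8²/12 = 256/3 kN·m
  R_B = wL/2 = 16·8/2 = 64 kN
  M_B = -wL²/12 = -16·8²/12 = -256/3 kN·m
Load 2 — triangular load w₀=2 kN/m (0→w₀ over full span):
  R_A = 3w₀L/20 = 3·2·8/20 = 12/5 kN
  M_A = w₀L²/30 = 2·8²/30 = 64/15 kN·m
  R_B = 7w₀L/20 = 7·2·8/20 = 28/5 kN
  M_B = -w₀L²/20 = -2·8²/20 = -32/5 kN·m
Superposition: R_A = 332/5 kN, M_A = 448/5 kN·m, R_B = 348/5 kN, M_B = -1376/15 kN·m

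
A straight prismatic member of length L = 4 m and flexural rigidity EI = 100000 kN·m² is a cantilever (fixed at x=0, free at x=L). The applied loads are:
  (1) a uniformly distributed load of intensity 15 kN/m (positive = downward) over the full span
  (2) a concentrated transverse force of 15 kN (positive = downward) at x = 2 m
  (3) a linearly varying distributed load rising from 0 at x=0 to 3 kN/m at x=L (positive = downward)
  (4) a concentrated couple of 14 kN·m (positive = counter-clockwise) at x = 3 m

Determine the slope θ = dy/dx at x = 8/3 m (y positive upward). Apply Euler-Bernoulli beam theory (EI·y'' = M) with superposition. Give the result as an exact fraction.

Load 1 — uniform load w=15 kN/m over full span:
  θ_1 = -wx(x²-3Lx+3L²)/(6EI) = -15·(8/3)·((8/3)²-3·4·(8/3)+3·4²)/(6·100000) = -26/16875 rad
Load 2 — point force P=15 kN at a=2 m (b=L-a=2):
  θ_2 = -Pa²/(2EI)  [x>a] = -15·2²/(2·100000) = -3/10000 rad
Load 3 — triangular load w₀=3 kN/m (0→w₀ over full span):
  θ_3 = (w₀Lx²/4-w₀L²x/3-w₀x⁴/(24L))/EI = (3·4·(8/3)²/4-3·4²·(8/3)/3-3·(8/3)⁴/(24·4))/100000 = -58/253125 rad
Load 4 — applied couple M₀=14 kN·m at a=3 m (b=L-a=1):
  θ_4 = M₀x/EI  [x≤a] = 14·(8/3)/100000 = 7/18750 rad
Superposition: θ = Σ θ_i = -6871/4050000 rad ≈ -0.001697 rad

θ(8/3) = -6871/4050000 rad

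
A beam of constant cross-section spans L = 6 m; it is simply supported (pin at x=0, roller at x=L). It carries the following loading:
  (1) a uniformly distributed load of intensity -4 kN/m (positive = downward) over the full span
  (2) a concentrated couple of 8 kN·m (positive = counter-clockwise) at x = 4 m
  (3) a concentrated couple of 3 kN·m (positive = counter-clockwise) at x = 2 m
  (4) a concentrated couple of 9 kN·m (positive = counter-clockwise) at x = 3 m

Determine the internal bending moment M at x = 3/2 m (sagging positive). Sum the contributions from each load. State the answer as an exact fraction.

M(3/2) = -17/2 kN·m

Load 1 — uniform load w=-4 kN/m over full span:
  M_1 = wx(L-x)/2 = (-4)·(3/2)·(6-(3/2))/2 = -27/2 kN·m
Load 2 — applied couple M₀=8 kN·m at a=4 m (b=L-a=2):
  M_2 = M₀x/L  [x≤a] = 8·(3/2)/6 = 2 kN·m
Load 3 — applied couple M₀=3 kN·m at a=2 m (b=L-a=4):
  M_3 = M₀x/L  [x≤a] = 3·(3/2)/6 = 3/4 kN·m
Load 4 — applied couple M₀=9 kN·m at a=3 m (b=L-a=3):
  M_4 = M₀x/L  [x≤a] = 9·(3/2)/6 = 9/4 kN·m
Superposition: M = Σ M_i = -17/2 kN·m ≈ -8.500000 kN·m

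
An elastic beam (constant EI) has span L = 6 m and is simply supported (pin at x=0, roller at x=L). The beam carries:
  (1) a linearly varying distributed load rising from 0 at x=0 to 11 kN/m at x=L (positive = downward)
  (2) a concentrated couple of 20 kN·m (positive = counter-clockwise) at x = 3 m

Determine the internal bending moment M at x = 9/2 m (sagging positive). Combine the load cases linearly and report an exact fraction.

Load 1 — triangular load w₀=11 kN/m (0→w₀ over full span):
  M_1 = w₀Lx/6 - w₀x³/(6L) = 11·6·(9/2)/6 - 11·(9/2)³/(6·6) = 693/32 kN·m
Load 2 — applied couple M₀=20 kN·m at a=3 m (b=L-a=3):
  M_2 = M₀x/L - M₀  [x>a] = 20·(9/2)/6 - 20 = -5 kN·m
Superposition: M = Σ M_i = 533/32 kN·m ≈ 16.656250 kN·m

M(9/2) = 533/32 kN·m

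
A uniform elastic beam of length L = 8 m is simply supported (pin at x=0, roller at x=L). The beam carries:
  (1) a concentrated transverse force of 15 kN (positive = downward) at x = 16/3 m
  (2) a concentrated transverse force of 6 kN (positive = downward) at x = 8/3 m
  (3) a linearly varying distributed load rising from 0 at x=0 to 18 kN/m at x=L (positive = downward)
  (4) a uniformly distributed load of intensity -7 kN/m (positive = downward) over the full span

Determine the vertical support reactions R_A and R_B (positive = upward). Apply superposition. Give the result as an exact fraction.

Load 1 — point force P=15 kN at a=16/3 m (b=L-a=8/3):
  R_A = Pb/L = 15·(8/3)/8 = 5 kN
  R_B = Pa/L = 15·(16/3)/8 = 10 kN
Load 2 — point force P=6 kN at a=8/3 m (b=L-a=16/3):
  R_A = Pb/L = 6·(16/3)/8 = 4 kN
  R_B = Pa/L = 6·(8/3)/8 = 2 kN
Load 3 — triangular load w₀=18 kN/m (0→w₀ over full span):
  R_A = w₀L/6 = 18·8/6 = 24 kN
  R_B = w₀L/3 = 18·8/3 = 48 kN
Load 4 — uniform load w=-7 kN/m over full span:
  R_A = wL/2 = (-7)·8/2 = -28 kN
  R_B = wL/2 = (-7)·8/2 = -28 kN
Superposition: R_A = 5 kN, R_B = 32 kN

R_A = 5 kN, R_B = 32 kN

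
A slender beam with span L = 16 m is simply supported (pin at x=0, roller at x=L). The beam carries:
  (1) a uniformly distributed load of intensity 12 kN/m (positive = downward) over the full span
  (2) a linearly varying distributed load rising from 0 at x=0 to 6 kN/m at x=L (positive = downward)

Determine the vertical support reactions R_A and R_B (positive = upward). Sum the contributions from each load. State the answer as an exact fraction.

R_A = 112 kN, R_B = 128 kN

Load 1 — uniform load w=12 kN/m over full span:
  R_A = wL/2 = 12·16/2 = 96 kN
  R_B = wL/2 = 12·16/2 = 96 kN
Load 2 — triangular load w₀=6 kN/m (0→w₀ over full span):
  R_A = w₀L/6 = 6·16/6 = 16 kN
  R_B = w₀L/3 = 6·16/3 = 32 kN
Superposition: R_A = 112 kN, R_B = 128 kN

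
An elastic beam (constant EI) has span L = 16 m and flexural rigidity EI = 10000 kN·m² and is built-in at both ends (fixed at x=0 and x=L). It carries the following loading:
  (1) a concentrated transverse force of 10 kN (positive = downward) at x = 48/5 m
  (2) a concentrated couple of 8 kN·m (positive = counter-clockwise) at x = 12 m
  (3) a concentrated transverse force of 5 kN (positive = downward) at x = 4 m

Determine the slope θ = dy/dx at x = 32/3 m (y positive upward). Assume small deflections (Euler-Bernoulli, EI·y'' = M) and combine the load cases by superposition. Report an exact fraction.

θ(32/3) = 632/140625 rad

Load 1 — point force P=10 kN at a=48/5 m (b=L-a=32/5):
  θ_1 = Pa²(L-x)(2bL-(3b+a)(L-x))/(2L³EI)  [x>a] = 10·(48/5)²·(16-(32/3))·(2·(32/5)·16-(3·(32/5)+(48/5))·(16-(32/3)))/(2·16³·10000) = 48/15625 rad
Load 2 — applied couple M₀=8 kN·m at a=12 m (b=L-a=4):
  θ_2 = (R_Ax²/2 - M_Ax)/EI  [x≤a] with R_A=9/16, M_A=5/2 = ((9/16)·(32/3)²/2 - (5/2)·(32/3))/10000 = 1/1875 rad
Load 3 — point force P=5 kN at a=4 m (b=L-a=12):
  θ_3 = Pa²(L-x)(2bL-(3b+a)(L-x))/(2L³EI)  [x>a] = 5·4²·(16-(32/3))·(2·12·16-(3·12+4)·(16-(32/3)))/(2·16³·10000) = 1/1125 rad
Superposition: θ = Σ θ_i = 632/140625 rad ≈ 0.004494 rad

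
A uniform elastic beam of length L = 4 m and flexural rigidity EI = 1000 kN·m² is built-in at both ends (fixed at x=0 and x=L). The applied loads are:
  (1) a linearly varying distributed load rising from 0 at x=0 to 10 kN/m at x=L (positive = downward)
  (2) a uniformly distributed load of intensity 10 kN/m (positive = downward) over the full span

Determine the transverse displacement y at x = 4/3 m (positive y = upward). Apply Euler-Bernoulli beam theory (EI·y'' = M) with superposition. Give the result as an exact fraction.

y(4/3) = -704/91125 m

Load 1 — triangular load w₀=10 kN/m (0→w₀ over full span):
  y_1 = -w₀x²(L-x)²(x+2L)/(120LEI) = -10·(4/3)²·(4-(4/3))²·((4/3)+2·4)/(120·4·1000) = -224/91125 m
Load 2 — uniform load w=10 kN/m over full span:
  y_2 = -wx²(L-x)²/(24EI) = -10·(4/3)²·(4-(4/3))²/(24·1000) = -32/6075 m
Superposition: y = Σ y_i = -704/91125 m ≈ -0.007726 m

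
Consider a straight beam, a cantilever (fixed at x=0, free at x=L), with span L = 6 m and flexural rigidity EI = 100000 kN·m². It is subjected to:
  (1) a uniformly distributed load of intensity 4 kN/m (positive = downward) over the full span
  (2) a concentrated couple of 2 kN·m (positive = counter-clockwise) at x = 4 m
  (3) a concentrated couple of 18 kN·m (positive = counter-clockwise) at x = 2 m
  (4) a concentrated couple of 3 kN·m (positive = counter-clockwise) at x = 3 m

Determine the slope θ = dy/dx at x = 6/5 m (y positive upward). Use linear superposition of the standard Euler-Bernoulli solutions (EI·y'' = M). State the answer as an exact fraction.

θ(6/5) = -2667/6250000 rad

Load 1 — uniform load w=4 kN/m over full span:
  θ_1 = -wx(x²-3Lx+3L²)/(6EI) = -4·(6/5)·((6/5)²-3·6·(6/5)+3·6²)/(6·100000) = -549/781250 rad
Load 2 — applied couple M₀=2 kN·m at a=4 m (b=L-a=2):
  θ_2 = M₀x/EI  [x≤a] = 2·(6/5)/100000 = 3/125000 rad
Load 3 — applied couple M₀=18 kN·m at a=2 m (b=L-a=4):
  θ_3 = M₀x/EI  [x≤a] = 18·(6/5)/100000 = 27/125000 rad
Load 4 — applied couple M₀=3 kN·m at a=3 m (b=L-a=3):
  θ_4 = M₀x/EI  [x≤a] = 3·(6/5)/100000 = 9/250000 rad
Superposition: θ = Σ θ_i = -2667/6250000 rad ≈ -0.000427 rad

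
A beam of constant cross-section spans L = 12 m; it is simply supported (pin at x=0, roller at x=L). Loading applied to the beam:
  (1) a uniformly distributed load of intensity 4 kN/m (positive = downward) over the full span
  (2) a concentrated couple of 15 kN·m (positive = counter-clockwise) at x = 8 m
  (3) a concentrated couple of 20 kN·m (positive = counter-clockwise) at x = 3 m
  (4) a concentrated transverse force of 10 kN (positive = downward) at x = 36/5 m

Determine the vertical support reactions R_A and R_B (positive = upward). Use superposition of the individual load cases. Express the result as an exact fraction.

Load 1 — uniform load w=4 kN/m over full span:
  R_A = wL/2 = 4·12/2 = 24 kN
  R_B = wL/2 = 4·12/2 = 24 kN
Load 2 — applied couple M₀=15 kN·m at a=8 m (b=L-a=4):
  R_A = M₀/L = 15/12 = 5/4 kN
  R_B = -M₀/L = -15/12 = -5/4 kN
Load 3 — applied couple M₀=20 kN·m at a=3 m (b=L-a=9):
  R_A = M₀/L = 20/12 = 5/3 kN
  R_B = -M₀/L = -20/12 = -5/3 kN
Load 4 — point force P=10 kN at a=36/5 m (b=L-a=24/5):
  R_A = Pb/L = 10·(24/5)/12 = 4 kN
  R_B = Pa/L = 10·(36/5)/12 = 6 kN
Superposition: R_A = 371/12 kN, R_B = 325/12 kN

R_A = 371/12 kN, R_B = 325/12 kN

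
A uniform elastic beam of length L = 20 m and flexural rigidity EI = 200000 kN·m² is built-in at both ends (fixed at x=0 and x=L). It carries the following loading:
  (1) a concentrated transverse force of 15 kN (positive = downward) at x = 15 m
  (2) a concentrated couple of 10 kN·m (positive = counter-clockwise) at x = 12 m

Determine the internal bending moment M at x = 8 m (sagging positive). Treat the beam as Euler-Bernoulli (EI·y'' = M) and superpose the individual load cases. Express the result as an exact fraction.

Load 1 — point force P=15 kN at a=15 m (b=L-a=5):
  M_1 = Pb²(3a+b)x/L³ - Pab²/L²  [x≤a] = 15·5²·(3·15+5)·8/20³ - 15·15·5²/20² = 75/16 kN·m
Load 2 — applied couple M₀=10 kN·m at a=12 m (b=L-a=8):
  M_2 = R_Ax - M_A  [x≤a] with R_A=18/25, M_A=16/5 = (18/25)·8 - (16/5) = 64/25 kN·m
Superposition: M = Σ M_i = 2899/400 kN·m ≈ 7.247500 kN·m

M(8) = 2899/400 kN·m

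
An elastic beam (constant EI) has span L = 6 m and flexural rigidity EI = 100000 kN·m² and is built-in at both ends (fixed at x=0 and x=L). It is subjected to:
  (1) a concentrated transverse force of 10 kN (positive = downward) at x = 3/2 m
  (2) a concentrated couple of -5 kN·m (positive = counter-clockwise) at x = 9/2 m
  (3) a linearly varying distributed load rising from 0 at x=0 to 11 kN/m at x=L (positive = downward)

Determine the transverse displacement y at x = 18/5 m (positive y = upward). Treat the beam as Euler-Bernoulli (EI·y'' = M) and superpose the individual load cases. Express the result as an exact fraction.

Load 1 — point force P=10 kN at a=3/2 m (b=L-a=9/2):
  y_1 = -Pa²(L-x)²(3bL-(3b+a)(L-x))/(6L³EI)  [x>a] = -10·(3/2)²·(6-(18/5))²·(3·(9/2)·6-(3·(9/2)+(3/2))·(6-(18/5)))/(6·6³·100000) = -9/200000 m
Load 2 — applied couple M₀=-5 kN·m at a=9/2 m (b=L-a=3/2):
  y_2 = (R_Ax³/6 - M_Ax²/2)/EI  [x≤a] with R_A=-15/16, M_A=-25/16 = ((-15/16)·(18/5)³/6 - (-25/16)·(18/5)²/2)/100000 = 567/20000000 m
Load 3 — triangular load w₀=11 kN/m (0→w₀ over full span):
  y_3 = -w₀x²(L-x)²(x+2L)/(120LEI) = -11·(18/5)²·(6-(18/5))²·((18/5)+2·6)/(120·6·100000) = -34749/195312500 m
Superposition: y = Σ y_i = -2432061/12500000000 m ≈ -0.000195 m

y(18/5) = -2432061/12500000000 m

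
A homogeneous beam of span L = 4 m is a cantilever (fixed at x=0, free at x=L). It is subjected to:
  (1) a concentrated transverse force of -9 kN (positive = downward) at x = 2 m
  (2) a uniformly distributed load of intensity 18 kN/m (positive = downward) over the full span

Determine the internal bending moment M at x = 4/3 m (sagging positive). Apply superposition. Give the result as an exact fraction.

M(4/3) = -58 kN·m

Load 1 — point force P=-9 kN at a=2 m (b=L-a=2):
  M_1 = -P(a-x)  [x≤a] = -(-9)·(2-(4/3)) = 6 kN·m
Load 2 — uniform load w=18 kN/m over full span:
  M_2 = -w(L-x)²/2 = -18·(4-(4/3))²/2 = -64 kN·m
Superposition: M = Σ M_i = -58 kN·m ≈ -58.000000 kN·m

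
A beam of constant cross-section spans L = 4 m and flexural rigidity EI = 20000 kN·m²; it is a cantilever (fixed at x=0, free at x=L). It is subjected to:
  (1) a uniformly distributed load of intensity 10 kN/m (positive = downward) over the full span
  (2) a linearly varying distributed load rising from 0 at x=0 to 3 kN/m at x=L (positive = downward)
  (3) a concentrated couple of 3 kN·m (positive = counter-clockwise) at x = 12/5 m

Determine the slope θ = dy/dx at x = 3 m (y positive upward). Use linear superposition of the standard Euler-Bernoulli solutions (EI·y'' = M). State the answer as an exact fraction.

θ(3) = -19413/3200000 rad

Load 1 — uniform load w=10 kN/m over full span:
  θ_1 = -wx(x²-3Lx+3L²)/(6EI) = -10·3·(3²-3·4·3+3·4²)/(6·20000) = -21/4000 rad
Load 2 — triangular load w₀=3 kN/m (0→w₀ over full span):
  θ_2 = (w₀Lx²/4-w₀L²x/3-w₀x⁴/(24L))/EI = (3·4·3²/4-3·4²·3/3-3·3⁴/(24·4))/20000 = -753/640000 rad
Load 3 — applied couple M₀=3 kN·m at a=12/5 m (b=L-a=8/5):
  θ_3 = M₀a/EI  [x>a] = 3·(12/5)/20000 = 9/25000 rad
Superposition: θ = Σ θ_i = -19413/3200000 rad ≈ -0.006067 rad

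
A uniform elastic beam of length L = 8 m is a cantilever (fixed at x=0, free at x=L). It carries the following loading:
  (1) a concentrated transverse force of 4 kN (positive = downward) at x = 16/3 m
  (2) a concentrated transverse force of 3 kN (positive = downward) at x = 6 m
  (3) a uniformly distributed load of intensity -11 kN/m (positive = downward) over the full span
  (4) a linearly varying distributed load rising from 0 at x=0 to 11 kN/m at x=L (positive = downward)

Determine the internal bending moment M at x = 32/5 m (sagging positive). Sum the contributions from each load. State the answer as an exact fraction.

Load 1 — point force P=4 kN at a=16/3 m (b=L-a=8/3):
  M_1 = 0  [x>a] = 0 kN·m
Load 2 — point force P=3 kN at a=6 m (b=L-a=2):
  M_2 = 0  [x>a] = 0 kN·m
Load 3 — uniform load w=-11 kN/m over full span:
  M_3 = -w(L-x)²/2 = -(-11)·(8-(32/5))²/2 = 352/25 kN·m
Load 4 — triangular load w₀=11 kN/m (0→w₀ over full span):
  M_4 = w₀Lx/2 - w₀L²/3 - w₀x³/(6L) = 11·8·(32/5)/2 - 11·8²/3 - 11·(32/5)³/(6·8) = -4928/375 kN·m
Superposition: M = Σ M_i = 352/375 kN·m ≈ 0.938667 kN·m

M(32/5) = 352/375 kN·m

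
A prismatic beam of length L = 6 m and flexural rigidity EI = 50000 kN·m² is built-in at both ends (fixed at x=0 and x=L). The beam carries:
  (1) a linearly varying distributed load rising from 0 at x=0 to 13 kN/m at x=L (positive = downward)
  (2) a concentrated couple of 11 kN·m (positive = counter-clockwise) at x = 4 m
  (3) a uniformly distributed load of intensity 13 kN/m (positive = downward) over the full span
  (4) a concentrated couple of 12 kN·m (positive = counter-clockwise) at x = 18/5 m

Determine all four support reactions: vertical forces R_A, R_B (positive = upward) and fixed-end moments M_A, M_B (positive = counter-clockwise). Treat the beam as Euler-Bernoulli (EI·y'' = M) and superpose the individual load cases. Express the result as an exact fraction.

Load 1 — triangular load w₀=13 kN/m (0→w₀ over full span):
  R_A = 3w₀L/20 = 3·13·6/20 = 117/10 kN
  M_A = w₀L²/30 = 13·6²/30 = 78/5 kN·m
  R_B = 7w₀L/20 = 7·13·6/20 = 273/10 kN
  M_B = -w₀L²/20 = -13·6²/20 = -117/5 kN·m
Load 2 — applied couple M₀=11 kN·m at a=4 m (b=L-a=2):
  R_A = 6M₀ab/L³ = 6·11·4·2/6³ = 22/9 kN
  M_A = M₀b(2a-b)/L² = 11·2·(2·4-2)/6² = 11/3 kN·m
  R_B = -6M₀ab/L³ = -6·11·4·2/6³ = -22/9 kN
  M_B = M₀a(2b-a)/L² = 11·4·(2·2-4)/6² = 0 kN·m
Load 3 — uniform load w=13 kN/m over full span:
  R_A = wL/2 = 13·6/2 = 39 kN
  M_A = wL²/12 = 13·6²/12 = 39 kN·m
  R_B = wL/2 = 13·6/2 = 39 kN
  M_B = -wL²/12 = -13·6²/12 = -39 kN·m
Load 4 — applied couple M₀=12 kN·m at a=18/5 m (b=L-a=12/5):
  R_A = 6M₀ab/L³ = 6·12·(18/5)·(12/5)/6³ = 72/25 kN
  M_A = M₀b(2a-b)/L² = 12·(12/5)·(2·(18/5)-(12/5))/6² = 96/25 kN·m
  R_B = -6M₀ab/L³ = -6·12·(18/5)·(12/5)/6³ = -72/25 kN
  M_B = M₀a(2b-a)/L² = 12·(18/5)·(2·(12/5)-(18/5))/6² = 36/25 kN·m
Superposition: R_A = 25211/450 kN, M_A = 4658/75 kN·m, R_B = 27439/450 kN, M_B = -1524/25 kN·m

R_A = 25211/450 kN, M_A = 4658/75 kN·m, R_B = 27439/450 kN, M_B = -1524/25 kN·m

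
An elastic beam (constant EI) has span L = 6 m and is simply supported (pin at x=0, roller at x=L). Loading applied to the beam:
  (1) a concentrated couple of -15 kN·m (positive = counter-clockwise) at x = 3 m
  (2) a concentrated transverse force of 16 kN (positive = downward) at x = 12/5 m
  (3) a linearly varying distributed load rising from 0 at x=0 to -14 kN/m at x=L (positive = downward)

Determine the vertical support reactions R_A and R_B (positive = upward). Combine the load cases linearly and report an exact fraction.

Load 1 — applied couple M₀=-15 kN·m at a=3 m (b=L-a=3):
  R_A = M₀/L = (-15)/6 = -5/2 kN
  R_B = -M₀/L = -(-15)/6 = 5/2 kN
Load 2 — point force P=16 kN at a=12/5 m (b=L-a=18/5):
  R_A = Pb/L = 16·(18/5)/6 = 48/5 kN
  R_B = Pa/L = 16·(12/5)/6 = 32/5 kN
Load 3 — triangular load w₀=-14 kN/m (0→w₀ over full span):
  R_A = w₀L/6 = (-14)·6/6 = -14 kN
  R_B = w₀L/3 = (-14)·6/3 = -28 kN
Superposition: R_A = -69/10 kN, R_B = -191/10 kN

R_A = -69/10 kN, R_B = -191/10 kN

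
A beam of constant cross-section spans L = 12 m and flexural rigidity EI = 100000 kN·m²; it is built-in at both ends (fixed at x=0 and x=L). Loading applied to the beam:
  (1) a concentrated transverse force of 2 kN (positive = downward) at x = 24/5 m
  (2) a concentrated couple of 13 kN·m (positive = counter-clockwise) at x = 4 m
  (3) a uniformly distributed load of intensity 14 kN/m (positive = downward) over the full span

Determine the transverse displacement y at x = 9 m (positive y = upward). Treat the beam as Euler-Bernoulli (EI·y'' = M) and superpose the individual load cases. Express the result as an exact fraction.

Load 1 — point force P=2 kN at a=24/5 m (b=L-a=36/5):
  y_1 = -Pa²(L-x)²(3bL-(3b+a)(L-x))/(6L³EI)  [x>a] = -2·(24/5)²·(12-9)²·(3·(36/5)·12-(3·(36/5)+(24/5))·(12-9))/(6·12³·100000) = -9/125000 m
Load 2 — applied couple M₀=13 kN·m at a=4 m (b=L-a=8):
  y_2 = (R_Ax³/6 - M_Ax²/2 - M₀(x-a)²/2)/EI  [x>a] with R_A=13/9, M_A=0 = ((13/9)·9³/6 - 0·9²/2 - 13·(9-4)²/2)/100000 = 13/100000 m
Load 3 — uniform load w=14 kN/m over full span:
  y_3 = -wx²(L-x)²/(24EI) = -14·9²·(12-9)²/(24·100000) = -1701/400000 m
Superposition: y = Σ y_i = -8389/2000000 m ≈ -0.004195 m

y(9) = -8389/2000000 m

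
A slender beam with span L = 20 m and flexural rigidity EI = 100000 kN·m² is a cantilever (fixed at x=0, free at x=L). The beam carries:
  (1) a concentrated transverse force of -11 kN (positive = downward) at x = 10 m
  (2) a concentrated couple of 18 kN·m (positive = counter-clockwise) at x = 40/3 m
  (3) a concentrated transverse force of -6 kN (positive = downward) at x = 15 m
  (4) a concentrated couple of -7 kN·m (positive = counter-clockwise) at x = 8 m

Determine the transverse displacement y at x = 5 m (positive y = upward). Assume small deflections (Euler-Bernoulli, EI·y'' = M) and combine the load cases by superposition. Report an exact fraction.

y(5) = 137/6000 m

Load 1 — point force P=-11 kN at a=10 m (b=L-a=10):
  y_1 = -Px²(3a-x)/(6EI)  [x≤a] = -(-11)·5²·(3·10-5)/(6·100000) = 11/960 m
Load 2 — applied couple M₀=18 kN·m at a=40/3 m (b=L-a=20/3):
  y_2 = M₀x²/(2EI)  [x≤a] = 18·5²/(2·100000) = 9/4000 m
Load 3 — point force P=-6 kN at a=15 m (b=L-a=5):
  y_3 = -Px²(3a-x)/(6EI)  [x≤a] = -(-6)·5²·(3·15-5)/(6·100000) = 1/100 m
Load 4 — applied couple M₀=-7 kN·m at a=8 m (b=L-a=12):
  y_4 = M₀x²/(2EI)  [x≤a] = (-7)·5²/(2·100000) = -7/8000 m
Superposition: y = Σ y_i = 137/6000 m ≈ 0.022833 m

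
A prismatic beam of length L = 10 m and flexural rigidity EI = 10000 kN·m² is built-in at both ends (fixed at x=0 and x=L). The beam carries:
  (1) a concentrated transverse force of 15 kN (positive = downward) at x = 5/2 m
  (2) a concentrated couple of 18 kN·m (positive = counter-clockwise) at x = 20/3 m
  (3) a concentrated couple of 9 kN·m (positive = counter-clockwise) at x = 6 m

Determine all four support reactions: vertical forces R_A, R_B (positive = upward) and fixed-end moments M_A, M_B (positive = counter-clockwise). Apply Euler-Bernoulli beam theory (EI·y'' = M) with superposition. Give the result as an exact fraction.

R_A = 65409/4000 kN, M_A = 23979/800 kN·m, R_B = -5409/4000 kN, M_B = -4761/800 kN·m

Load 1 — point force P=15 kN at a=5/2 m (b=L-a=15/2):
  R_A = Pb²(3a+b)/L³ = 15·(15/2)²·(3·(5/2)+(15/2))/10³ = 405/32 kN
  M_A = Pab²/L² = 15·(5/2)·(15/2)²/10² = 675/32 kN·m
  R_B = Pa²(a+3b)/L³ = 15·(5/2)²·((5/2)+3·(15/2))/10³ = 75/32 kN
  M_B = -Pa²b/L² = -15·(5/2)²·(15/2)/10² = -225/32 kN·m
Load 2 — applied couple M₀=18 kN·m at a=20/3 m (b=L-a=10/3):
  R_A = 6M₀ab/L³ = 6·18·(20/3)·(10/3)/10³ = 12/5 kN
  M_A = M₀b(2a-b)/L² = 18·(10/3)·(2·(20/3)-(10/3))/10² = 6 kN·m
  R_B = -6M₀ab/L³ = -6·18·(20/3)·(10/3)/10³ = -12/5 kN
  M_B = M₀a(2b-a)/L² = 18·(20/3)·(2·(10/3)-(20/3))/10² = 0 kN·m
Load 3 — applied couple M₀=9 kN·m at a=6 m (b=L-a=4):
  R_A = 6M₀ab/L³ = 6·9·6·4/10³ = 162/125 kN
  M_A = M₀b(2a-b)/L² = 9·4·(2·6-4)/10² = 72/25 kN·m
  R_B = -6M₀ab/L³ = -6·9·6·4/10³ = -162/125 kN
  M_B = M₀a(2b-a)/L² = 9·6·(2·4-6)/10² = 27/25 kN·m
Superposition: R_A = 65409/4000 kN, M_A = 23979/800 kN·m, R_B = -5409/4000 kN, M_B = -4761/800 kN·m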